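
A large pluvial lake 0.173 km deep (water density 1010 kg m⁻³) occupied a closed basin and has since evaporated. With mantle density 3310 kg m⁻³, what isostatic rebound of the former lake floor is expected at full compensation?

u = d ρ_w/ρ_m = 0.173 km × 1010/3310 = 0.0528 km.

0.0528 km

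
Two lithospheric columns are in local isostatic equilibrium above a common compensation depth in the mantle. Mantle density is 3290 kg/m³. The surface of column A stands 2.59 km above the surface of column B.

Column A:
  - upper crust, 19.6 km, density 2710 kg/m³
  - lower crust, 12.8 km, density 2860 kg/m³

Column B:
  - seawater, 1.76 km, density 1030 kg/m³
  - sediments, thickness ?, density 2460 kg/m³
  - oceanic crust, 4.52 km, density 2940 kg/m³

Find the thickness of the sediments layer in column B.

Take the compensation level at the base of the deeper column (depth z_c below the surface of column A) and equate Σ ρ_i t_i down to z_c; mantle fills any gap and the z_c terms cancel.
Column A: 19.6×2710 + 12.8×2860 + (z_c − 32.4)×3290
Column B: 2.59×0 + 1.76×1030 + x×2460 + 4.52×2940 + (z_c − 2.59 − 6.28 − x)×3290
The z_c×3290 term appears on both sides and cancels. Collect the known terms of each column as K = Σ(ρt)_known − 3290 × (depth of known layers): K_A = 89724 − 3290×32.4 = −16872; K_B = 15101.6 − 3290×(2.59 + 6.28) = −14080.7.
Balance: K_A = K_B − x×(3290 − 2460), so x = (K_B − K_A)/(3290 − 2460) = 2791.3/830 = 3.36 km.

3.36 km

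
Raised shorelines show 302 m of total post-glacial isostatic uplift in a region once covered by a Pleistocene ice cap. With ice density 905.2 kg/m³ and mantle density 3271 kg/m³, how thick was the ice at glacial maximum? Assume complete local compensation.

1090 m

u = t ρ_ice/ρ_m → t = u ρ_m/ρ_ice = 302 m × 3271/905.2 = 1090 m.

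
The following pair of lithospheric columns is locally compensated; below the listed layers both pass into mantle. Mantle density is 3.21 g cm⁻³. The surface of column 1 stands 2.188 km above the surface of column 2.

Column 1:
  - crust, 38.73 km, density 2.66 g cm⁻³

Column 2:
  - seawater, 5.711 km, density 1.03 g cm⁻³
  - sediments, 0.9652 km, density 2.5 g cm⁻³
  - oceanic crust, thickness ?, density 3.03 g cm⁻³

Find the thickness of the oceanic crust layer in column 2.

6.35 km

Take the compensation level at the base of the deeper column (depth z_c below the surface of column 1) and equate Σ ρ_i t_i down to z_c; mantle fills any gap and the z_c terms cancel.
Column 1: 38.73×2.66 + (z_c − 38.73)×3.21
Column 2: 2.188×0 + 5.711×1.03 + 0.9652×2.5 + x×3.03 + (z_c − 2.188 − 6.6762 − x)×3.21
The z_c×3.21 term appears on both sides and cancels. Collect the known terms of each column as K = Σ(ρt)_known − 3.21 × (depth of known layers): K_1 = 103.0218 − 3.21×38.73 = −21.3015; K_2 = 8.29533 − 3.21×(2.188 + 6.6762) = −20.158752.
Balance: K_1 = K_2 − x×(3.21 − 3.03), so x = (K_2 − K_1)/(3.21 − 3.03) = 1.14275/0.18 = 6.35 km.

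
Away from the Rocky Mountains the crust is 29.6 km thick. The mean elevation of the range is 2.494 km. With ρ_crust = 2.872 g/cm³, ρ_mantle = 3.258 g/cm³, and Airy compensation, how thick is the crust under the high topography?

Root depth r = h ρ_c / (ρ_m − ρ_c) = 2.494 km × 2.872 / 0.386 = 18.56 km.
Total thickness = T + h + r = 29.6 km + 2.494 km + 18.56 km = 50.7 km.

50.7 km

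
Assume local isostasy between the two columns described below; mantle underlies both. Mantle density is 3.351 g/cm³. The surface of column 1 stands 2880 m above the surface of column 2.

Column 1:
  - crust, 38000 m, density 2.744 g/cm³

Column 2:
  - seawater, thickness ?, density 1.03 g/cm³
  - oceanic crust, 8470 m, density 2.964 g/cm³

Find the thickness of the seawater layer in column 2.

Take the compensation level at the base of the deeper column (depth z_c below the surface of column 1) and equate Σ ρ_i t_i down to z_c; mantle fills any gap and the z_c terms cancel.
Column 1: 38000×2.744 + (z_c − 38000)×3.351
Column 2: 2880×0 + x×1.03 + 8470×2.964 + (z_c − 2880 − 8470 − x)×3.351
The z_c×3.351 term appears on both sides and cancels. Collect the known terms of each column as K = Σ(ρt)_known − 3.351 × (depth of known layers): K_1 = 104272 − 3.351×38000 = −23066; K_2 = 25105.08 − 3.351×(2880 + 8470) = −12928.77.
Balance: K_1 = K_2 − x×(3.351 − 1.03), so x = (K_2 − K_1)/(3.351 − 1.03) = 10137.2/2.321 = 4370 m.

4370 m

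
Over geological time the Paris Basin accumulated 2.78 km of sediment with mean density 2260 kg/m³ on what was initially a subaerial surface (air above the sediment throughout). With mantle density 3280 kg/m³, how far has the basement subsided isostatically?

1.92 km

Subaerial load: s = t ρ_sed / ρ_m = 2.78 km × 2260/3280 = 1.92 km.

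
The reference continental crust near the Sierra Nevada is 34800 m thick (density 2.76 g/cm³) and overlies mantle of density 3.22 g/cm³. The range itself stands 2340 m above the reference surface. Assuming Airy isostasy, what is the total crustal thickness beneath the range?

Root depth r = h ρ_c / (ρ_m − ρ_c) = 2340 m × 2.76 / 0.46 = 14040 m.
Total thickness = T + h + r = 34800 m + 2340 m + 14040 m = 51200 m.

51200 m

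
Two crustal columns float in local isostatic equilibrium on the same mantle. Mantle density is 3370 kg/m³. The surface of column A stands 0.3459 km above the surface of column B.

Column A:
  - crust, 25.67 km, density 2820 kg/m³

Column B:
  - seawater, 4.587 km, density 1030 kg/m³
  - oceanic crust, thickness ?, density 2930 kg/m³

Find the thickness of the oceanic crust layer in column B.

5.04 km

Take the compensation level at the base of the deeper column (depth z_c below the surface of column A) and equate Σ ρ_i t_i down to z_c; mantle fills any gap and the z_c terms cancel.
Column A: 25.67×2820 + (z_c − 25.67)×3370
Column B: 0.3459×0 + 4.587×1030 + x×2930 + (z_c − 0.3459 − 4.587 − x)×3370
The z_c×3370 term appears on both sides and cancels. Collect the known terms of each column as K = Σ(ρt)_known − 3370 × (depth of known layers): K_A = 72389.4 − 3370×25.67 = −14118.5; K_B = 4724.61 − 3370×(0.3459 + 4.587) = −11899.263.
Balance: K_A = K_B − x×(3370 − 2930), so x = (K_B − K_A)/(3370 − 2930) = 2219.24/440 = 5.04 km.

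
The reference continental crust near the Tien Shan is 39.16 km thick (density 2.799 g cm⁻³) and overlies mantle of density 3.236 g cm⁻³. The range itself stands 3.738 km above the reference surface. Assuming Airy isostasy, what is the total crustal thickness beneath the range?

Root depth r = h ρ_c / (ρ_m − ρ_c) = 3.738 km × 2.799 / 0.437 = 23.94 km.
Total thickness = T + h + r = 39.16 km + 3.738 km + 23.94 km = 66.8 km.

66.8 km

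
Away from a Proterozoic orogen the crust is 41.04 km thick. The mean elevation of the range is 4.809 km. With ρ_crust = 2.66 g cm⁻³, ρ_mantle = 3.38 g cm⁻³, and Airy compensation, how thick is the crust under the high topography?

63.6 km

Root depth r = h ρ_c / (ρ_m − ρ_c) = 4.809 km × 2.66 / 0.72 = 17.77 km.
Total thickness = T + h + r = 41.04 km + 4.809 km + 17.77 km = 63.6 km.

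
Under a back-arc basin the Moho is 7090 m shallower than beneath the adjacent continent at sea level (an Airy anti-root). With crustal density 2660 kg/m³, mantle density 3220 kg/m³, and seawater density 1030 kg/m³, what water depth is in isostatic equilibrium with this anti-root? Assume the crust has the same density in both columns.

Replacing a thickness d of crust by seawater at the top must be balanced by replacing crust with mantle at the base: d (ρ_c − ρ_w) = a (ρ_m − ρ_c).
d = a (ρ_m − ρ_c)/(ρ_c − ρ_w) = 7090 m × 560/1630 = 2440 m.

2440 m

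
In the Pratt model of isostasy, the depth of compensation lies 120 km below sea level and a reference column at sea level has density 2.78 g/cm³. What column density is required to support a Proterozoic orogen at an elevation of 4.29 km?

Pratt balance: ρ_ref D = ρ (D + h).
ρ = ρ_ref D/(D + h) = 2.78 × 120 km/(120 km + 4.29 km) = 2.68 g/cm³.

2.68 g/cm³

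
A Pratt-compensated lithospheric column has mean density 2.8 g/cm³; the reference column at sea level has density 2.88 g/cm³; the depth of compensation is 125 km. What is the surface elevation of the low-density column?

ρ_ref D = ρ (D + h) → h = D (ρ_ref − ρ)/ρ.
h = 125 km × (2.88 − 2.8)/2.8 = 3.57 km.

3.57 km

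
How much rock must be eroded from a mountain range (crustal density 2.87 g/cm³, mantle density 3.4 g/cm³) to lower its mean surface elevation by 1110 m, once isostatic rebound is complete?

7120 m

Net drop Δ = e − u = e − e ρ_c/ρ_m = e (ρ_m − ρ_c)/ρ_m.
e = Δ ρ_m/(ρ_m − ρ_c) = 1110 m × 3.4/0.53 = 7120 m.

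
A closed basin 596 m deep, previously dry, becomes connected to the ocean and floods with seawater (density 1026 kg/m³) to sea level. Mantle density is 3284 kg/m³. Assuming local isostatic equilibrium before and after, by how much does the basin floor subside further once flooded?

After flooding the water column is d + s deep. Its weight must equal the weight of mantle displaced by the extra subsidence s: (d + s) ρ_w = s ρ_m.
s = d ρ_w / (ρ_m − ρ_w) = 596 m × 1026/(3284 − 1026) = 271 m.

271 m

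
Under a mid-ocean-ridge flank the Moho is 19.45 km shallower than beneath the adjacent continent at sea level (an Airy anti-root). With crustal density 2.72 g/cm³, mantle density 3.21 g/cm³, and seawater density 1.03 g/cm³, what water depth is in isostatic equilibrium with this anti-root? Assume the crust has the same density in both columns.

Replacing a thickness d of crust by seawater at the top must be balanced by replacing crust with mantle at the base: d (ρ_c − ρ_w) = a (ρ_m − ρ_c).
d = a (ρ_m − ρ_c)/(ρ_c − ρ_w) = 19.45 km × 0.49/1.69 = 5.64 km.

5.64 km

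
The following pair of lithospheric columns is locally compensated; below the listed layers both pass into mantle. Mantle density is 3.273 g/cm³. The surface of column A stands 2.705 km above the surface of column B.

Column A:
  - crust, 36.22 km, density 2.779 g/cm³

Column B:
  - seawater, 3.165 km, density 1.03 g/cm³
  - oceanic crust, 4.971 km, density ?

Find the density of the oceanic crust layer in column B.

2.88 g/cm³

Take the compensation level at the base of the deeper column (depth z_c below the surface of column A) and equate Σ ρ_i t_i down to z_c; mantle fills any gap and the z_c terms cancel.
Column A: 36.22×2.779 + (z_c − 36.22)×3.273
Column B: 2.705×0 + 3.165×1.03 + 4.971×ρ + (z_c − 2.705 − 8.136)×3.273
The z_c×3.273 term appears on both sides and cancels. Collect the known terms of each column as K = Σ(ρt)_known − 3.273 × (depth of known layers): K_A = 100.65538 − 3.273×36.22 = −17.89268; K_B = 3.25995 − 3.273×(2.705 + 8.136) = −32.222643.
Balance: K_A = K_B + 4.971×ρ, so ρ = (K_A − K_B)/4.971 = 14.33/4.971 = 2.88 g/cm³.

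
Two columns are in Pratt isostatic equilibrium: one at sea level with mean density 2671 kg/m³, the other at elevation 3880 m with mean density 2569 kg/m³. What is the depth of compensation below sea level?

ρ_ref D = ρ (D + h) → D (ρ_ref − ρ) = ρ h.
D = ρ h/(ρ_ref − ρ) = 2569 × 3880 m/(2671 − 2569) = 97700 m.

97700 m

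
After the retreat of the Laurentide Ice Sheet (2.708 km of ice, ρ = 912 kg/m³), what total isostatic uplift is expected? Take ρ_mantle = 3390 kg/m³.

Removing the load lets mantle flow back in; uplift u satisfies ρ_ice t = ρ_m u.
u = t ρ_ice/ρ_m = 2.708 km × 912/3390 = 0.729 km.

0.729 km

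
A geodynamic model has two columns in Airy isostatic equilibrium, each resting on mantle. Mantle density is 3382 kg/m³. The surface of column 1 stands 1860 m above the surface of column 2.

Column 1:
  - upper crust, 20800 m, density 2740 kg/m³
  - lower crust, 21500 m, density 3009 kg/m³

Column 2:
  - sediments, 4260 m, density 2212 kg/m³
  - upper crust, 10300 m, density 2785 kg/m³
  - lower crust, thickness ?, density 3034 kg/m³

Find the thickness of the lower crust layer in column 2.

11300 m

Take the compensation level at the base of the deeper column (depth z_c below the surface of column 1) and equate Σ ρ_i t_i down to z_c; mantle fills any gap and the z_c terms cancel.
Column 1: 20800×2740 + 21500×3009 + (z_c − 42300)×3382
Column 2: 1860×0 + 4260×2212 + 10300×2785 + x×3034 + (z_c − 1860 − 14560 − x)×3382
The z_c×3382 term appears on both sides and cancels. Collect the known terms of each column as K = Σ(ρt)_known − 3382 × (depth of known layers): K_1 = 121685500 − 3382×42300 = −21373100; K_2 = 38108620 − 3382×(1860 + 14560) = −17423820.
Balance: K_1 = K_2 − x×(3382 − 3034), so x = (K_2 − K_1)/(3382 − 3034) = 3949280/348 = 11300 m.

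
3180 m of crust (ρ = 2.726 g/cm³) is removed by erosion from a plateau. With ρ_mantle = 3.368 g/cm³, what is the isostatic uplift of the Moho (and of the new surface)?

Unloading: uplift u = e ρ_c/ρ_m = 3180 m × 2.726/3.368 = 2570 m.

2570 m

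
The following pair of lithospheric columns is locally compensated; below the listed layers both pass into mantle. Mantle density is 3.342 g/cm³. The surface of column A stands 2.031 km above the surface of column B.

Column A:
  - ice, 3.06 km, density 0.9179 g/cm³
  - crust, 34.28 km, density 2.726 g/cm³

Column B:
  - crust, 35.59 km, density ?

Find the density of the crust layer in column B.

2.73 g/cm³

Take the compensation level at the base of the deeper column (depth z_c below the surface of column A) and equate Σ ρ_i t_i down to z_c; mantle fills any gap and the z_c terms cancel.
Column A: 3.06×0.9179 + 34.28×2.726 + (z_c − 37.34)×3.342
Column B: 2.031×0 + 35.59×ρ + (z_c − 2.031 − 35.59)×3.342
The z_c×3.342 term appears on both sides and cancels. Collect the known terms of each column as K = Σ(ρt)_known − 3.342 × (depth of known layers): K_A = 96.256054 − 3.342×37.34 = −28.534226; K_B = 0 − 3.342×(2.031 + 35.59) = −125.729382.
Balance: K_A = K_B + 35.59×ρ, so ρ = (K_A − K_B)/35.59 = 97.1952/35.59 = 2.73 g/cm³.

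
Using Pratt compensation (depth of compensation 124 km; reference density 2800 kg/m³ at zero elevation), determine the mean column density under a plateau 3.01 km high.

2730 kg/m³

Pratt balance: ρ_ref D = ρ (D + h).
ρ = ρ_ref D/(D + h) = 2800 × 124 km/(124 km + 3.01 km) = 2730 kg/m³.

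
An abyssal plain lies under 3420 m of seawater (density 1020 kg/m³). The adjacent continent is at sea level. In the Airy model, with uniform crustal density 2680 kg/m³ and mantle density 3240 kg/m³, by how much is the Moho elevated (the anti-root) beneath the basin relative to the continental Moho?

10100 m

Isostatic balance requires: replacing crust with seawater at the top is compensated by replacing crust with mantle at the base: d (ρ_c − ρ_w) = a (ρ_m − ρ_c).
a = d (ρ_c − ρ_w)/(ρ_m − ρ_c) = 3420 m × 1660/560 = 10100 m.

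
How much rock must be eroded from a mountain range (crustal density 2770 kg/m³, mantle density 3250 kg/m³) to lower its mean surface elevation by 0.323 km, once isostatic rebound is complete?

Net drop Δ = e − u = e − e ρ_c/ρ_m = e (ρ_m − ρ_c)/ρ_m.
e = Δ ρ_m/(ρ_m − ρ_c) = 0.323 km × 3250/480 = 2.19 km.

2.19 km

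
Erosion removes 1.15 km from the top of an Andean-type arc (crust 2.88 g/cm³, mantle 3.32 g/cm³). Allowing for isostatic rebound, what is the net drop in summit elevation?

0.152 km

Rebound u = e ρ_c/ρ_m = 1.15 km × 2.88/3.32 = 0.9976 km.
Net surface drop = e − u = 1.15 km − 0.9976 km = e (ρ_m − ρ_c)/ρ_m = 0.152 km.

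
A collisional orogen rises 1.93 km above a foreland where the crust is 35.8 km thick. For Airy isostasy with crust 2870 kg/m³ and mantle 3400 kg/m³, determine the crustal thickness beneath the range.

48.2 km

Root depth r = h ρ_c / (ρ_m − ρ_c) = 1.93 km × 2870 / 530 = 10.45 km.
Total thickness = T + h + r = 35.8 km + 1.93 km + 10.45 km = 48.2 km.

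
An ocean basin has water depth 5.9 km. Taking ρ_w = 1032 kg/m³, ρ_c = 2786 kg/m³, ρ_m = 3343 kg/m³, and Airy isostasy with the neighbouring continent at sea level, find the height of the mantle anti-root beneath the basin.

18.6 km

By Archimedes' principle applied to the lithosphere: replacing crust with seawater at the top is compensated by replacing crust with mantle at the base: d (ρ_c − ρ_w) = a (ρ_m − ρ_c).
a = d (ρ_c − ρ_w)/(ρ_m − ρ_c) = 5.9 km × 1754/557 = 18.6 km.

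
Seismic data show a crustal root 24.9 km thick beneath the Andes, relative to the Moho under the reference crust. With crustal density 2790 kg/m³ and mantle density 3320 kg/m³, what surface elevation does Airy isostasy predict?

In Airy isostatic equilibrium: ρ_c h = (ρ_m − ρ_c) r.
h = r (ρ_m − ρ_c) / ρ_c = 24.9 km × (3320 − 2790) / 2790 = 4.73 km.

4.73 km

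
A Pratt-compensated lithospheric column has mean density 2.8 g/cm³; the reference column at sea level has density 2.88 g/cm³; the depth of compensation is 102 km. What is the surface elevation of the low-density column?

2.91 km

ρ_ref D = ρ (D + h) → h = D (ρ_ref − ρ)/ρ.
h = 102 km × (2.88 − 2.8)/2.8 = 2.91 km.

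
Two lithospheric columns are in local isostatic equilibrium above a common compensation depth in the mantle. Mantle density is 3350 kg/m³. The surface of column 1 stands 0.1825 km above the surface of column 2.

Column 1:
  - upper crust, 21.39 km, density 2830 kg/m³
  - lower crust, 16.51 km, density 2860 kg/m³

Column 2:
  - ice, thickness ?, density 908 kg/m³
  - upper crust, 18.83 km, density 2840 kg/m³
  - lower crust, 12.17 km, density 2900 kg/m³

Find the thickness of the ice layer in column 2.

1.44 km

Take the compensation level at the base of the deeper column (depth z_c below the surface of column 1) and equate Σ ρ_i t_i down to z_c; mantle fills any gap and the z_c terms cancel.
Column 1: 21.39×2830 + 16.51×2860 + (z_c − 37.9)×3350
Column 2: 0.1825×0 + x×908 + 18.83×2840 + 12.17×2900 + (z_c − 0.1825 − 31 − x)×3350
The z_c×3350 term appears on both sides and cancels. Collect the known terms of each column as K = Σ(ρt)_known − 3350 × (depth of known layers): K_1 = 107752.3 − 3350×37.9 = −19212.7; K_2 = 88770.2 − 3350×(0.1825 + 31) = −15691.175.
Balance: K_1 = K_2 − x×(3350 − 908), so x = (K_2 − K_1)/(3350 − 908) = 3521.53/2442 = 1.44 km.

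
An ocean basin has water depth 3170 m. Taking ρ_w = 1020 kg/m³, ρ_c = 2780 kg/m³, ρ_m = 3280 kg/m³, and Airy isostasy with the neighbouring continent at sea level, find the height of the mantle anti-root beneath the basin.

Isostatic balance requires: replacing crust with seawater at the top is compensated by replacing crust with mantle at the base: d (ρ_c − ρ_w) = a (ρ_m − ρ_c).
a = d (ρ_c − ρ_w)/(ρ_m − ρ_c) = 3170 m × 1760/500 = 11200 m.

11200 m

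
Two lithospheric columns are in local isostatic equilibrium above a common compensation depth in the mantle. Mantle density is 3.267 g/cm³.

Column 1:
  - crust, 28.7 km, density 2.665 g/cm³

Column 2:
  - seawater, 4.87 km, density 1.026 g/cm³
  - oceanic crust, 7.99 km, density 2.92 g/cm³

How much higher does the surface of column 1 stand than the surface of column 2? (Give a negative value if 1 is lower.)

1.1 km

For any compensation level in the mantle, the mantle terms cancel and isostasy reduces to e = (Σt_1 − Σt_2) − (Σ(ρt)_1 − Σ(ρt)_2) / ρ_m.
Σt_1 = 28.7 km; Σt_2 = 12.86 km; Σ(ρt)_1 = 76.4855; Σ(ρt)_2 = 28.32742 (in km·g/cm³).
e = (28.7 − 12.86) − (76.4855 − 28.32742) / 3.267 = 1.1 km.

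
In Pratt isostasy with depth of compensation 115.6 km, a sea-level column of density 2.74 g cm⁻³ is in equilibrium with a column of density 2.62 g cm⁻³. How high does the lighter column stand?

5.29 km

ρ_ref D = ρ (D + h) → h = D (ρ_ref − ρ)/ρ.
h = 115.6 km × (2.74 − 2.62)/2.62 = 5.29 km.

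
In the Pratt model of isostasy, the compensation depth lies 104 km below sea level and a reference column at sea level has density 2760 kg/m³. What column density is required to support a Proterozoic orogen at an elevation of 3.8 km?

2660 kg/m³

Pratt balance: ρ_ref D = ρ (D + h).
ρ = ρ_ref D/(D + h) = 2760 × 104 km/(104 km + 3.8 km) = 2660 kg/m³.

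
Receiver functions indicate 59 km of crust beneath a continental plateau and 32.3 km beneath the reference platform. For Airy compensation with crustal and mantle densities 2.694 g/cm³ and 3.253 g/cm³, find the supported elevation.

Excess crust Δ = 59 km − 32.3 km = 26.7 km, split between elevation h and root r with h + r = Δ.
Airy balance ρ_c h = (ρ_m − ρ_c) r gives r = h ρ_c/(ρ_m − ρ_c), so h (1 + ρ_c/(ρ_m − ρ_c)) = Δ, i.e. h = Δ (ρ_m − ρ_c)/ρ_m.
h = 26.7 km × 0.559/3.253 = 4.59 km.

4.59 km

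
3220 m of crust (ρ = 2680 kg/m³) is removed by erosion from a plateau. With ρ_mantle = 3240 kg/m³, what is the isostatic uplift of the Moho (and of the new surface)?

Unloading: uplift u = e ρ_c/ρ_m = 3220 m × 2680/3240 = 2660 m.

2660 m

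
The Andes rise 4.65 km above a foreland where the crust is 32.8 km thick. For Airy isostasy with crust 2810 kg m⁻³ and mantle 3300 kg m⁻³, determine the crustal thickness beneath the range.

Root depth r = h ρ_c / (ρ_m − ρ_c) = 4.65 km × 2810 / 490 = 26.67 km.
Total thickness = T + h + r = 32.8 km + 4.65 km + 26.67 km = 64.1 km.

64.1 km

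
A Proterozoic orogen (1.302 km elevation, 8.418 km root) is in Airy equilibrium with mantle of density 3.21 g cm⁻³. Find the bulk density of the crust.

2.78 g cm⁻³

ρ_c h = (ρ_m − ρ_c) r → ρ_c (h + r) = ρ_m r → ρ_c = ρ_m r / (h + r).
ρ_c = 3.21 × 8.418 km / (1.302 km + 8.418 km) = 2.78 g cm⁻³.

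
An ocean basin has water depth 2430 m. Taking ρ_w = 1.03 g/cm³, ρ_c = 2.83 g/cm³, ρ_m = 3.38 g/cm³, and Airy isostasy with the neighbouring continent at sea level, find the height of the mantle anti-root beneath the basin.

7950 m

Equating mass per unit area of the two columns: replacing crust with seawater at the top is compensated by replacing crust with mantle at the base: d (ρ_c − ρ_w) = a (ρ_m − ρ_c).
a = d (ρ_c − ρ_w)/(ρ_m − ρ_c) = 2430 m × 1.8/0.55 = 7950 m.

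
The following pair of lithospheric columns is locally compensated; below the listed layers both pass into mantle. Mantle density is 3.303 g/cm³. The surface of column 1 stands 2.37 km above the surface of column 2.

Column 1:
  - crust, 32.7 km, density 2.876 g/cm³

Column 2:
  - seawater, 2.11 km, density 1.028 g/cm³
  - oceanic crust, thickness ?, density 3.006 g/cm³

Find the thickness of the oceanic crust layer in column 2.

4.49 km

Take the compensation level at the base of the deeper column (depth z_c below the surface of column 1) and equate Σ ρ_i t_i down to z_c; mantle fills any gap and the z_c terms cancel.
Column 1: 32.7×2.876 + (z_c − 32.7)×3.303
Column 2: 2.37×0 + 2.11×1.028 + x×3.006 + (z_c − 2.37 − 2.11 − x)×3.303
The z_c×3.303 term appears on both sides and cancels. Collect the known terms of each column as K = Σ(ρt)_known − 3.303 × (depth of known layers): K_1 = 94.0452 − 3.303×32.7 = −13.9629; K_2 = 2.16908 − 3.303×(2.37 + 2.11) = −12.62836.
Balance: K_1 = K_2 − x×(3.303 − 3.006), so x = (K_2 − K_1)/(3.303 − 3.006) = 1.33454/0.297 = 4.49 km.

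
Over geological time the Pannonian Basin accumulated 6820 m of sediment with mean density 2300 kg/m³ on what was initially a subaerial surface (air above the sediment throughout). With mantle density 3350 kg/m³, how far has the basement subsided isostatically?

4680 m

Subaerial load: s = t ρ_sed / ρ_m = 6820 m × 2300/3350 = 4680 m.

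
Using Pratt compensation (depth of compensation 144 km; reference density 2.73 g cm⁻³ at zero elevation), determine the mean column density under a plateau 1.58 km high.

2.7 g cm⁻³

Pratt balance: ρ_ref D = ρ (D + h).
ρ = ρ_ref D/(D + h) = 2.73 × 144 km/(144 km + 1.58 km) = 2.7 g cm⁻³.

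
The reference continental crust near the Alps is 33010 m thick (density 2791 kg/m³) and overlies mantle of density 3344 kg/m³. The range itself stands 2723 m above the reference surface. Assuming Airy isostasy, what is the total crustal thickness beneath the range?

49500 m

Root depth r = h ρ_c / (ρ_m − ρ_c) = 2723 m × 2791 / 553 = 13740 m.
Total thickness = T + h + r = 33010 m + 2723 m + 13740 m = 49500 m.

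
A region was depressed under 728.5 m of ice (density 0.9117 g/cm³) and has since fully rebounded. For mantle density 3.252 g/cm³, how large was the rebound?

Removing the load lets mantle flow back in; uplift u satisfies ρ_ice t = ρ_m u.
u = t ρ_ice/ρ_m = 728.5 m × 0.9117/3.252 = 204 m.

204 m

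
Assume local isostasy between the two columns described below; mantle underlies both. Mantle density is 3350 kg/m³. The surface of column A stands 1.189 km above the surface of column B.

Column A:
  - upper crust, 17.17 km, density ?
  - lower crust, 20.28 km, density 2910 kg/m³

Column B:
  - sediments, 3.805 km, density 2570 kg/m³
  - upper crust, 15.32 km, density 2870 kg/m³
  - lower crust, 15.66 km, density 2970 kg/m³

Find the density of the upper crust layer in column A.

Take the compensation level at the base of the deeper column (depth z_c below the surface of column A) and equate Σ ρ_i t_i down to z_c; mantle fills any gap and the z_c terms cancel.
Column A: 17.17×ρ + 20.28×2910 + (z_c − 37.45)×3350
Column B: 1.189×0 + 3.805×2570 + 15.32×2870 + 15.66×2970 + (z_c − 1.189 − 34.785)×3350
The z_c×3350 term appears on both sides and cancels. Collect the known terms of each column as K = Σ(ρt)_known − 3350 × (depth of known layers): K_A = 59014.8 − 3350×37.45 = −66442.7; K_B = 100257.45 − 3350×(1.189 + 34.785) = −20255.45.
Balance: K_A + 17.17×ρ = K_B, so ρ = (K_B − K_A)/17.17 = 46187.2/17.17 = 2690 kg/m³.

2690 kg/m³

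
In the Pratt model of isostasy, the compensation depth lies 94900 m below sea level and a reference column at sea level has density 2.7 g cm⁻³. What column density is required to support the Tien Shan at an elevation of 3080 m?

Pratt balance: ρ_ref D = ρ (D + h).
ρ = ρ_ref D/(D + h) = 2.7 × 94900 m/(94900 m + 3080 m) = 2.62 g cm⁻³.

2.62 g cm⁻³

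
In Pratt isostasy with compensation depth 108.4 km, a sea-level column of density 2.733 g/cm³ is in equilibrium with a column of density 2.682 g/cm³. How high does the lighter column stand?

ρ_ref D = ρ (D + h) → h = D (ρ_ref − ρ)/ρ.
h = 108.4 km × (2.733 − 2.682)/2.682 = 2.06 km.

2.06 km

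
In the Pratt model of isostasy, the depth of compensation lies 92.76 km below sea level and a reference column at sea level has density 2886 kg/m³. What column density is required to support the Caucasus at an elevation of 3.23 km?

Pratt balance: ρ_ref D = ρ (D + h).
ρ = ρ_ref D/(D + h) = 2886 × 92.76 km/(92.76 km + 3.23 km) = 2790 kg/m³.

2790 kg/m³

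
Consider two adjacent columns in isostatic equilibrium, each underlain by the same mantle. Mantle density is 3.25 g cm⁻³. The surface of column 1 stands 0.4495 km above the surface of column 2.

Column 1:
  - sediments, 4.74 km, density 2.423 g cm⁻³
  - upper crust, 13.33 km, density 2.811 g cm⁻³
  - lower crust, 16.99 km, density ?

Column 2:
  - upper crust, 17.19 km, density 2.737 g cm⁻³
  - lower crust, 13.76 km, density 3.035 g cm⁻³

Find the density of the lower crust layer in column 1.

Take the compensation level at the base of the deeper column (depth z_c below the surface of column 1) and equate Σ ρ_i t_i down to z_c; mantle fills any gap and the z_c terms cancel.
Column 1: 4.74×2.423 + 13.33×2.811 + 16.99×ρ + (z_c − 35.06)×3.25
Column 2: 0.4495×0 + 17.19×2.737 + 13.76×3.035 + (z_c − 0.4495 − 30.95)×3.25
The z_c×3.25 term appears on both sides and cancels. Collect the known terms of each column as K = Σ(ρt)_known − 3.25 × (depth of known layers): K_1 = 48.95565 − 3.25×35.06 = −64.98935; K_2 = 88.81063 − 3.25×(0.4495 + 30.95) = −13.237745.
Balance: K_1 + 16.99×ρ = K_2, so ρ = (K_2 − K_1)/16.99 = 51.7516/16.99 = 3.05 g cm⁻³.

3.05 g cm⁻³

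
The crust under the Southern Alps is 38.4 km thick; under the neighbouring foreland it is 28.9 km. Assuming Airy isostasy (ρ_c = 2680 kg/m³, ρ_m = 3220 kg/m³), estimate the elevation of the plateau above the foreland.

Excess crust Δ = 38.4 km − 28.9 km = 9.5 km, split between elevation h and root r with h + r = Δ.
Airy balance ρ_c h = (ρ_m − ρ_c) r gives r = h ρ_c/(ρ_m − ρ_c), so h (1 + ρ_c/(ρ_m − ρ_c)) = Δ, i.e. h = Δ (ρ_m − ρ_c)/ρ_m.
h = 9.5 km × 540/3220 = 1.59 km.

1.59 km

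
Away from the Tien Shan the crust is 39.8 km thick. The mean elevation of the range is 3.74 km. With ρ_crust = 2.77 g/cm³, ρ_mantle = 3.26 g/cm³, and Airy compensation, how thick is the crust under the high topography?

64.7 km

Root depth r = h ρ_c / (ρ_m − ρ_c) = 3.74 km × 2.77 / 0.49 = 21.14 km.
Total thickness = T + h + r = 39.8 km + 3.74 km + 21.14 km = 64.7 km.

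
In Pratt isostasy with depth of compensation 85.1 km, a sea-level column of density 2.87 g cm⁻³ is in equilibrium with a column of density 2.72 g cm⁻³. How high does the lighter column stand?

4.69 km

ρ_ref D = ρ (D + h) → h = D (ρ_ref − ρ)/ρ.
h = 85.1 km × (2.87 − 2.72)/2.72 = 4.69 km.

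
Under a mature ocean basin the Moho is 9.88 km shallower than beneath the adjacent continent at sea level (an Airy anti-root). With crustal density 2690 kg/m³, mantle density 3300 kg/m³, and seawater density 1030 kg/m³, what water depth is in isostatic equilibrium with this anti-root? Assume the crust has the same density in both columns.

Replacing a thickness d of crust by seawater at the top must be balanced by replacing crust with mantle at the base: d (ρ_c − ρ_w) = a (ρ_m − ρ_c).
d = a (ρ_m − ρ_c)/(ρ_c − ρ_w) = 9.88 km × 610/1660 = 3.63 km.

3.63 km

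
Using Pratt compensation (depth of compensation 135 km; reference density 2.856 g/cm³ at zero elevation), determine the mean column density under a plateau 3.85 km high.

2.78 g/cm³

Pratt balance: ρ_ref D = ρ (D + h).
ρ = ρ_ref D/(D + h) = 2.856 × 135 km/(135 km + 3.85 km) = 2.78 g/cm³.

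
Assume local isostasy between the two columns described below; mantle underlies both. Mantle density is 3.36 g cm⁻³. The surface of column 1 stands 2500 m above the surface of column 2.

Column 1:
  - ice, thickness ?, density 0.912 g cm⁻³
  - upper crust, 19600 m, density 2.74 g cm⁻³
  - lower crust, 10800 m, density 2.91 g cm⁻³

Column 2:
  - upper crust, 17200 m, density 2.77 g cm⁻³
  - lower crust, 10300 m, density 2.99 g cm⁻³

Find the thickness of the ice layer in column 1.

2180 m

Take the compensation level at the base of the deeper column (depth z_c below the surface of column 1) and equate Σ ρ_i t_i down to z_c; mantle fills any gap and the z_c terms cancel.
Column 1: x×0.912 + 19600×2.74 + 10800×2.91 + (z_c − 30400 − x)×3.36
Column 2: 2500×0 + 17200×2.77 + 10300×2.99 + (z_c − 2500 − 27500)×3.36
The z_c×3.36 term appears on both sides and cancels. Collect the known terms of each column as K = Σ(ρt)_known − 3.36 × (depth of known layers): K_1 = 85132 − 3.36×30400 = −17012; K_2 = 78441 − 3.36×(2500 + 27500) = −22359.
Balance: K_1 − x×(3.36 − 0.912) = K_2, so x = (K_1 − K_2)/(3.36 − 0.912) = 5347/2.448 = 2180 m.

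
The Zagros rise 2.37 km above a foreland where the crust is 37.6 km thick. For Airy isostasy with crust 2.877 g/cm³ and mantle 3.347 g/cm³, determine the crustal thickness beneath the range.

Root depth r = h ρ_c / (ρ_m − ρ_c) = 2.37 km × 2.877 / 0.47 = 14.51 km.
Total thickness = T + h + r = 37.6 km + 2.37 km + 14.51 km = 54.5 km.

54.5 km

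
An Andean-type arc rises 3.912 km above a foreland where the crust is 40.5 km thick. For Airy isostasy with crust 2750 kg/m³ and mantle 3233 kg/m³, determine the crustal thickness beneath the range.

66.7 km

Root depth r = h ρ_c / (ρ_m − ρ_c) = 3.912 km × 2750 / 483 = 22.27 km.
Total thickness = T + h + r = 40.5 km + 3.912 km + 22.27 km = 66.7 km.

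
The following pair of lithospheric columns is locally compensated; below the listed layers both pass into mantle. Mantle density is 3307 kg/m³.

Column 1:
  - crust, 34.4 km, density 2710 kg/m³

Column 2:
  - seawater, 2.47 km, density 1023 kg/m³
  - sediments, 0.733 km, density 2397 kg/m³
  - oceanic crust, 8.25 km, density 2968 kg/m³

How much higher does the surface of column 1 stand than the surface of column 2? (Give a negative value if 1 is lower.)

For any compensation level in the mantle, the mantle terms cancel and isostasy reduces to e = (Σt_1 − Σt_2) − (Σ(ρt)_1 − Σ(ρt)_2) / ρ_m.
Σt_1 = 34.4 km; Σt_2 = 11.453 km; Σ(ρt)_1 = 93224; Σ(ρt)_2 = 28769.811 (in km·kg/m³).
e = (34.4 − 11.453) − (93224 − 28769.811) / 3307 = 3.46 km.

3.46 km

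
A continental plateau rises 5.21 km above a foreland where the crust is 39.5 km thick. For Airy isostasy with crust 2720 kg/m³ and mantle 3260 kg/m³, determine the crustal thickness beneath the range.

Root depth r = h ρ_c / (ρ_m − ρ_c) = 5.21 km × 2720 / 540 = 26.24 km.
Total thickness = T + h + r = 39.5 km + 5.21 km + 26.24 km = 71 km.

71 km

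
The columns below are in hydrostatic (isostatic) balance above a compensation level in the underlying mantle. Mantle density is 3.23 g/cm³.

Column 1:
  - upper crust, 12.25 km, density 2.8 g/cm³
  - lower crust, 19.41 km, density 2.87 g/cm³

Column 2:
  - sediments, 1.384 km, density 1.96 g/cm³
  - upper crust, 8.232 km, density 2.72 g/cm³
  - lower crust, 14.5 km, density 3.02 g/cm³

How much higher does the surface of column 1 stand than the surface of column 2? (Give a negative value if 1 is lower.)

1.01 km

For any compensation level in the mantle, the mantle terms cancel and isostasy reduces to e = (Σt_1 − Σt_2) − (Σ(ρt)_1 − Σ(ρt)_2) / ρ_m.
Σt_1 = 31.66 km; Σt_2 = 24.116 km; Σ(ρt)_1 = 90.0067; Σ(ρt)_2 = 68.89368 (in km·g/cm³).
e = (31.66 − 24.116) − (90.0067 − 68.89368) / 3.23 = 1.01 km.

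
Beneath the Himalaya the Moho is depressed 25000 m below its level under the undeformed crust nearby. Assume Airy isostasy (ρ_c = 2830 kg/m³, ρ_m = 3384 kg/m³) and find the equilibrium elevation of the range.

4890 m

By Archimedes' principle applied to the lithosphere: ρ_c h = (ρ_m − ρ_c) r.
h = r (ρ_m − ρ_c) / ρ_c = 25000 m × (3384 − 2830) / 2830 = 4890 m.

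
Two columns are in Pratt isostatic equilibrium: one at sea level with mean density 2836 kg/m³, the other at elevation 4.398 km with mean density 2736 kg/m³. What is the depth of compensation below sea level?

120 km

ρ_ref D = ρ (D + h) → D (ρ_ref − ρ) = ρ h.
D = ρ h/(ρ_ref − ρ) = 2736 × 4.398 km/(2836 − 2736) = 120 km.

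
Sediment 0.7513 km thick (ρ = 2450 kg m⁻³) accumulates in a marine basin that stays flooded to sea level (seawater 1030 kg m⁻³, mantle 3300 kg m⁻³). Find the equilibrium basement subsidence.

Submarine loading: the sediment displaces seawater, and the subsidence is in turn flooded, so s (ρ_m − ρ_w) = t (ρ_sed − ρ_w).
s = 0.7513 km × (2450 − 1030) / (3300 − 1030) = 0.47 km.

0.47 km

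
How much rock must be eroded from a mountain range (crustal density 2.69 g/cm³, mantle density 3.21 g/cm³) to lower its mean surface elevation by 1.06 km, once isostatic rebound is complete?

6.54 km

Net drop Δ = e − u = e − e ρ_c/ρ_m = e (ρ_m − ρ_c)/ρ_m.
e = Δ ρ_m/(ρ_m − ρ_c) = 1.06 km × 3.21/0.52 = 6.54 km.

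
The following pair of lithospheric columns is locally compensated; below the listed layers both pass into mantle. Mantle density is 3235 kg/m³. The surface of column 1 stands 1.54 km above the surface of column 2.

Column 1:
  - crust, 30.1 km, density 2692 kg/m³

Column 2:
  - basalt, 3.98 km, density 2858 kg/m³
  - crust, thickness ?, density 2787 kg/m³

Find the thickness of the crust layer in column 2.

Take the compensation level at the base of the deeper column (depth z_c below the surface of column 1) and equate Σ ρ_i t_i down to z_c; mantle fills any gap and the z_c terms cancel.
Column 1: 30.1×2692 + (z_c − 30.1)×3235
Column 2: 1.54×0 + 3.98×2858 + x×2787 + (z_c − 1.54 − 3.98 − x)×3235
The z_c×3235 term appears on both sides and cancels. Collect the known terms of each column as K = Σ(ρt)_known − 3235 × (depth of known layers): K_1 = 81029.2 − 3235×30.1 = −16344.3; K_2 = 11374.84 − 3235×(1.54 + 3.98) = −6482.36.
Balance: K_1 = K_2 − x×(3235 − 2787), so x = (K_2 − K_1)/(3235 − 2787) = 9861.94/448 = 22 km.

22 km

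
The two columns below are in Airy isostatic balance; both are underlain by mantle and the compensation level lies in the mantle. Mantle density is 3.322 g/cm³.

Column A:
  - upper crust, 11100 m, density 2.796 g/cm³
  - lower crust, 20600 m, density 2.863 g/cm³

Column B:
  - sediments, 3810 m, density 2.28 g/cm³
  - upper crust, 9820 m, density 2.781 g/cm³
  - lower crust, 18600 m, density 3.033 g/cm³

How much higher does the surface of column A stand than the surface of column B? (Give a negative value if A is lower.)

191 m

For any compensation level in the mantle, the mantle terms cancel and isostasy reduces to e = (Σt_A − Σt_B) − (Σ(ρt)_A − Σ(ρt)_B) / ρ_m.
Σt_A = 31700 m; Σt_B = 32230 m; Σ(ρt)_A = 90013.4; Σ(ρt)_B = 92410.02 (in m·g/cm³).
e = (31700 − 32230) − (90013.4 − 92410.02) / 3.322 = 191 m.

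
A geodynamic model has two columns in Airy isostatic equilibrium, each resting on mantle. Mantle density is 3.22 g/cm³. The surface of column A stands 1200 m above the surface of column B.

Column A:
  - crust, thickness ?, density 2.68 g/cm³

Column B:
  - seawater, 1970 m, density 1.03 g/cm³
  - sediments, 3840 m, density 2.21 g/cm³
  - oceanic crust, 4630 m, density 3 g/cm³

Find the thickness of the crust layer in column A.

Take the compensation level at the base of the deeper column (depth z_c below the surface of column A) and equate Σ ρ_i t_i down to z_c; mantle fills any gap and the z_c terms cancel.
Column A: x×2.68 + (z_c − 0 − x)×3.22
Column B: 1200×0 + 1970×1.03 + 3840×2.21 + 4630×3 + (z_c − 1200 − 10440)×3.22
The z_c×3.22 term appears on both sides and cancels. Collect the known terms of each column as K = Σ(ρt)_known − 3.22 × (depth of known layers): K_A = 0 − 3.22×0 = 0; K_B = 24405.5 − 3.22×(1200 + 10440) = −13075.3.
Balance: K_A − x×(3.22 − 2.68) = K_B, so x = (K_A − K_B)/(3.22 − 2.68) = 13075.3/0.54 = 24200 m.

24200 m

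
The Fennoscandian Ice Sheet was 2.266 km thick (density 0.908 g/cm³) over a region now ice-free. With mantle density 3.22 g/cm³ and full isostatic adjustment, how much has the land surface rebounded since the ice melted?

0.639 km

Removing the load lets mantle flow back in; uplift u satisfies ρ_ice t = ρ_m u.
u = t ρ_ice/ρ_m = 2.266 km × 0.908/3.22 = 0.639 km.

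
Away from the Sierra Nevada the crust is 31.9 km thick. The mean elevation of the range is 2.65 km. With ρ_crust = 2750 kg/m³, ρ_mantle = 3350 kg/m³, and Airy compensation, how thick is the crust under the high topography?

Root depth r = h ρ_c / (ρ_m − ρ_c) = 2.65 km × 2750 / 600 = 12.15 km.
Total thickness = T + h + r = 31.9 km + 2.65 km + 12.15 km = 46.7 km.

46.7 km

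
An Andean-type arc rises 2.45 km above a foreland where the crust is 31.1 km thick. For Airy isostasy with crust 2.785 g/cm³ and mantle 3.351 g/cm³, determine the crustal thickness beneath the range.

45.6 km

Root depth r = h ρ_c / (ρ_m − ρ_c) = 2.45 km × 2.785 / 0.566 = 12.06 km.
Total thickness = T + h + r = 31.1 km + 2.45 km + 12.06 km = 45.6 km.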